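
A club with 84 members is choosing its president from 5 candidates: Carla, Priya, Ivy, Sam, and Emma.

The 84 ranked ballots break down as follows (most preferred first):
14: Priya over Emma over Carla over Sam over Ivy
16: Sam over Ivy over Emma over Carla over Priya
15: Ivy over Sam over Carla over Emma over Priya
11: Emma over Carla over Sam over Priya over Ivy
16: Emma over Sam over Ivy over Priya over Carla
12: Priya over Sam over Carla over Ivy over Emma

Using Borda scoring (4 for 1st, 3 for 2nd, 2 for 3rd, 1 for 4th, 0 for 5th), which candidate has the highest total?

Sam

Carla: 14×2 + 16×1 + 15×2 + 11×3 + 16×0 + 12×2 = 131
Priya: 14×4 + 16×0 + 15×0 + 11×1 + 16×1 + 12×4 = 131
Ivy: 14×0 + 16×3 + 15×4 + 11×0 + 16×2 + 12×1 = 152
Sam: 14×1 + 16×4 + 15×3 + 11×2 + 16×3 + 12×3 = 229
Emma: 14×3 + 16×2 + 15×1 + 11×4 + 16×4 + 12×0 = 197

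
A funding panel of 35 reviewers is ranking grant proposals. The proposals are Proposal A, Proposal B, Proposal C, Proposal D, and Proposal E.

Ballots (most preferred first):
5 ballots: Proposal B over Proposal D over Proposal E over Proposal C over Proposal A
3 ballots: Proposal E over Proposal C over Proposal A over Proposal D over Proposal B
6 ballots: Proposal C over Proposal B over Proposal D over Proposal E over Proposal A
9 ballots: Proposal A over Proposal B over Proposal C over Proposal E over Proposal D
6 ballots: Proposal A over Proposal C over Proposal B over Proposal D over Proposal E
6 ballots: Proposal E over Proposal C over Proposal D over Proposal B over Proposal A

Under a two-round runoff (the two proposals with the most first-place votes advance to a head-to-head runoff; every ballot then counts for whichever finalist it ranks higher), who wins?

Round 1 first-place votes: Proposal A 15, Proposal B 5, Proposal C 6, Proposal D 0, Proposal E 9. Proposal A and Proposal E advance.
Runoff: Proposal A is ranked above Proposal E on 15 ballots, Proposal E above Proposal A on 20.

Proposal E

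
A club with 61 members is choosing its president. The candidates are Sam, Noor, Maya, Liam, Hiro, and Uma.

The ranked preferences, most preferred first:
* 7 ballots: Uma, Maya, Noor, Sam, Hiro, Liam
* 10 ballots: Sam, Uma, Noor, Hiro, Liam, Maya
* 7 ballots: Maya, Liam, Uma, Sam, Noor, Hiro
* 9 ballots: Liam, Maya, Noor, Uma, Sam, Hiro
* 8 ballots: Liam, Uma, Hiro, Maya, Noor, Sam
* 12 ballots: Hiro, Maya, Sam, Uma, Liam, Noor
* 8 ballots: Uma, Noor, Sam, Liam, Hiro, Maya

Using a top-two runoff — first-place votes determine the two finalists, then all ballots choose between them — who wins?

Round 1 first-place votes: Sam 10, Noor 0, Maya 7, Liam 17, Hiro 12, Uma 15. Liam and Uma advance.
Runoff: Liam is ranked above Uma on 24 ballots, Uma above Liam on 37.

Uma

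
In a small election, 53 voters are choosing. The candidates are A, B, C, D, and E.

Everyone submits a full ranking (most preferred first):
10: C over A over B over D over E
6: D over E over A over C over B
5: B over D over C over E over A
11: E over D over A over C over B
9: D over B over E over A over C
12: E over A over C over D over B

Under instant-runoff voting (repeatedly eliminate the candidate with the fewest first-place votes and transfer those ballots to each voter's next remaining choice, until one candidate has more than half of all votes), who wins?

D

Round 1: A 0, B 5, C 10, D 15, E 23. A eliminated.
Round 2: B 5, C 10, D 15, E 23. B eliminated.
Round 3: C 10, D 20, E 23. C eliminated.
Round 4: D 30, E 23. D has a majority (≥27).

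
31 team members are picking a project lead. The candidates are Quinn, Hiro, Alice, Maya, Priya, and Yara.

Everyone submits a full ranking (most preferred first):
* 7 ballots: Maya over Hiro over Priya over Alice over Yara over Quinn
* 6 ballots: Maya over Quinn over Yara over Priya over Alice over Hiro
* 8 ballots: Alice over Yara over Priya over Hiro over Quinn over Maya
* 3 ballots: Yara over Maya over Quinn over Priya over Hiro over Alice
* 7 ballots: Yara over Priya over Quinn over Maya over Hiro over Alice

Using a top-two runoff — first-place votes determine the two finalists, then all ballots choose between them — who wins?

Yara

Round 1 first-place votes: Quinn 0, Hiro 0, Alice 8, Maya 13, Priya 0, Yara 10. Maya and Yara advance.
Runoff: Maya is ranked above Yara on 13 ballots, Yara above Maya on 18.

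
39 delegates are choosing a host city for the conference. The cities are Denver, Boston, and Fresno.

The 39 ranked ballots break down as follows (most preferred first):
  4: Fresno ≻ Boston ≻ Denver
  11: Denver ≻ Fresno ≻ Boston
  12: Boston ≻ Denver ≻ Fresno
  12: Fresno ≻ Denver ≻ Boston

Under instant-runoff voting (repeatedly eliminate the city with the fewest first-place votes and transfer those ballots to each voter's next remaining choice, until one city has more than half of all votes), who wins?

Fresno

Round 1: Denver 11, Boston 12, Fresno 16. Denver eliminated.
Round 2: Boston 12, Fresno 27. Fresno has a majority (≥20).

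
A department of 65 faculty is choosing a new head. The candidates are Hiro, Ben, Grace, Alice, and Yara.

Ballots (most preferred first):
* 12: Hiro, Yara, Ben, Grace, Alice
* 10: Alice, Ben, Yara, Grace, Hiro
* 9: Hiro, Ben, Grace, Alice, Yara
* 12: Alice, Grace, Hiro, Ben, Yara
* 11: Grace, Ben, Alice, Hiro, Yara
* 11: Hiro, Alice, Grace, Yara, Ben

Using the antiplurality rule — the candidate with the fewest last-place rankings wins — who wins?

Last-place votes: Hiro 10, Ben 11, Grace 0, Alice 12, Yara 32.

Grace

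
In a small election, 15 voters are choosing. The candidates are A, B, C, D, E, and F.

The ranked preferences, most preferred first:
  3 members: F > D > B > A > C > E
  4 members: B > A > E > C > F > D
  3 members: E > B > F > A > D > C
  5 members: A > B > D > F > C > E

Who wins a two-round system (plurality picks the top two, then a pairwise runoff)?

B

Round 1 first-place votes: A 5, B 4, C 0, D 0, E 3, F 3. A and B advance.
Runoff: A is ranked above B on 5 ballots, B above A on 10.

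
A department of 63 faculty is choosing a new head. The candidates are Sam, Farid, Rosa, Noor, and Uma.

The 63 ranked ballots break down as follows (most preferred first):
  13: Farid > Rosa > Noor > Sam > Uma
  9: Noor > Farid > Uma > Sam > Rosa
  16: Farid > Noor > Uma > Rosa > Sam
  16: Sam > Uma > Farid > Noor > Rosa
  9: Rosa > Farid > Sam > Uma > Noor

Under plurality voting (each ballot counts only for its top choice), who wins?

Farid

First-place votes: Sam 16, Farid 29, Rosa 9, Noor 9, Uma 0.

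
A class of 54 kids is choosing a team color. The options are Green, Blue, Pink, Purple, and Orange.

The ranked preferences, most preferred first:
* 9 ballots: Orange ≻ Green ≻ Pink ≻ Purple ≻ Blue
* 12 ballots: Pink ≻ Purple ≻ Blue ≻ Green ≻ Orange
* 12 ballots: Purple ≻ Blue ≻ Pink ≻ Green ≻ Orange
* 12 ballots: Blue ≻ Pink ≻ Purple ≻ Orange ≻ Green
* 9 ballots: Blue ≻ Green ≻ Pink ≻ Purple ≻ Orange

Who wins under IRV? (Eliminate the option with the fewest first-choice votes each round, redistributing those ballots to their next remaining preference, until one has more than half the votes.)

Round 1: Green 0, Blue 21, Pink 12, Purple 12, Orange 9. Green eliminated.
Round 2: Blue 21, Pink 12, Purple 12, Orange 9. Orange eliminated.
Round 3: Blue 21, Pink 21, Purple 12. Purple eliminated.
Round 4: Blue 33, Pink 21. Blue has a majority (≥28).

Blue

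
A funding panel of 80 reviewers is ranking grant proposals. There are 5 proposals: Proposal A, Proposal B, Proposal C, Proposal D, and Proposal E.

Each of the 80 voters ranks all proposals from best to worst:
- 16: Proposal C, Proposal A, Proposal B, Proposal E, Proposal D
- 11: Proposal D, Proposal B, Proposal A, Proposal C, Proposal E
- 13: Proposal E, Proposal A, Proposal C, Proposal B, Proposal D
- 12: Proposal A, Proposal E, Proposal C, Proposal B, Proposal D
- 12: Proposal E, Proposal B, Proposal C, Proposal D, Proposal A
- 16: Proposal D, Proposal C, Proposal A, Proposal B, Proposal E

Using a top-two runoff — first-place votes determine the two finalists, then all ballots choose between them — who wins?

Proposal E

Round 1 first-place votes: Proposal A 12, Proposal B 0, Proposal C 16, Proposal D 27, Proposal E 25. Proposal D and Proposal E advance.
Runoff: Proposal D is ranked above Proposal E on 27 ballots, Proposal E above Proposal D on 53.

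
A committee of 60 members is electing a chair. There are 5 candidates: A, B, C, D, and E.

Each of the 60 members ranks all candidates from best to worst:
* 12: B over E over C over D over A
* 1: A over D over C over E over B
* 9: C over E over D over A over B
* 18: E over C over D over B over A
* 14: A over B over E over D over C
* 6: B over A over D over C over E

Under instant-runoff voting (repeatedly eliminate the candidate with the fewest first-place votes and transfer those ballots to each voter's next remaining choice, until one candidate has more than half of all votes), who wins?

B

Round 1: A 15, B 18, C 9, D 0, E 18. D eliminated.
Round 2: A 15, B 18, C 9, E 18. C eliminated.
Round 3: A 15, B 18, E 27. A eliminated.
Round 4: B 32, E 28. B has a majority (≥31).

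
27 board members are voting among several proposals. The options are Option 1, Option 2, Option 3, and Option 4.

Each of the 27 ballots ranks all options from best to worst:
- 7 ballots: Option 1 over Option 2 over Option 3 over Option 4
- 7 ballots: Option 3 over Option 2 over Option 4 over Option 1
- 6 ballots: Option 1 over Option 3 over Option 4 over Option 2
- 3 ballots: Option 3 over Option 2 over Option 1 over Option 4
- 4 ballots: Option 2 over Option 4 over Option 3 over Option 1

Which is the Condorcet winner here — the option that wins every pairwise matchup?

Option 3

Option 3 vs Option 1: 14–13
Option 3 vs Option 2: 16–11
Option 3 vs Option 4: 23–4
Option 3 beats every other option.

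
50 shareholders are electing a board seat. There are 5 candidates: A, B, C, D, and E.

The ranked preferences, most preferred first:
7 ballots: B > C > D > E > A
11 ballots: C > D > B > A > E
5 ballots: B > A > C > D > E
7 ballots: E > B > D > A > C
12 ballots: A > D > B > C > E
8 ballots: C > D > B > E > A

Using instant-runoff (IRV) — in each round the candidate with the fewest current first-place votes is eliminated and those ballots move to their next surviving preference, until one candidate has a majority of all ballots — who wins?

B

Round 1: A 12, B 12, C 19, D 0, E 7. D eliminated.
Round 2: A 12, B 12, C 19, E 7. E eliminated.
Round 3: A 12, B 19, C 19. A eliminated.
Round 4: B 31, C 19. B has a majority (≥26).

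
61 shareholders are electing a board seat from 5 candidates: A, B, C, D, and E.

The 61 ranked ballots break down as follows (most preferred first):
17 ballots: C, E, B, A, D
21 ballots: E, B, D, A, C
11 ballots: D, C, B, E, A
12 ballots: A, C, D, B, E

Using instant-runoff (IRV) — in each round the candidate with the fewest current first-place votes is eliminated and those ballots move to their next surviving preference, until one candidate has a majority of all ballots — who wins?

Round 1: A 12, B 0, C 17, D 11, E 21. B eliminated.
Round 2: A 12, C 17, D 11, E 21. D eliminated.
Round 3: A 12, C 28, E 21. A eliminated.
Round 4: C 40, E 21. C has a majority (≥31).

C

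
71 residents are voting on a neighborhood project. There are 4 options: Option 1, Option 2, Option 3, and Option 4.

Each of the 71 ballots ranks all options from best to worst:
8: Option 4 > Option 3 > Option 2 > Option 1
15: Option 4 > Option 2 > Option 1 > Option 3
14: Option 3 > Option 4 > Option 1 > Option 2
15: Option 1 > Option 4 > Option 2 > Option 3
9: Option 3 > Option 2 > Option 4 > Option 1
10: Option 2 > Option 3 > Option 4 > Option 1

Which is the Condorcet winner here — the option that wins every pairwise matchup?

Option 4 vs Option 1: 56–15
Option 4 vs Option 2: 52–19
Option 4 vs Option 3: 38–33
Option 4 beats every other option.

Option 4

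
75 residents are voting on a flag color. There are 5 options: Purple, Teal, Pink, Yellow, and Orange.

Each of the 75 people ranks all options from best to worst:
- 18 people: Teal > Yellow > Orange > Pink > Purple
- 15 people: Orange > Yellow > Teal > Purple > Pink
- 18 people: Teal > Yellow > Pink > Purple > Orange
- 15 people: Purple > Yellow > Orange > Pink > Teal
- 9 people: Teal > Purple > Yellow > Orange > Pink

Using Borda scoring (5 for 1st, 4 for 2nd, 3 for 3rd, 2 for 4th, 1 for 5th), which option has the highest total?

Yellow

Purple: 18×1 + 15×2 + 18×2 + 15×5 + 9×4 = 195
Teal: 18×5 + 15×3 + 18×5 + 15×1 + 9×5 = 285
Pink: 18×2 + 15×1 + 18×3 + 15×2 + 9×1 = 144
Yellow: 18×4 + 15×4 + 18×4 + 15×4 + 9×3 = 291
Orange: 18×3 + 15×5 + 18×1 + 15×3 + 9×2 = 210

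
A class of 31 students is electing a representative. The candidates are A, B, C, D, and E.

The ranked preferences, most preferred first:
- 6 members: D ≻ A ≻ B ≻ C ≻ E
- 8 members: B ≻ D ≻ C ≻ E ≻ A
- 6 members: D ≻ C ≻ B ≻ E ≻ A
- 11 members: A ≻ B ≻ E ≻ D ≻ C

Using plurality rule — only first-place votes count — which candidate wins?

First-place votes: A 11, B 8, C 0, D 12, E 0.

D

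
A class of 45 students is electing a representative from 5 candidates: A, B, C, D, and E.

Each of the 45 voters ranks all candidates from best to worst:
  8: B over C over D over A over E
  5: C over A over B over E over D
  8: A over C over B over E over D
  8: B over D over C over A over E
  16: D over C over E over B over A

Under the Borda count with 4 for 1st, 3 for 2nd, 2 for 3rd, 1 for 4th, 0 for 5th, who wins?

A: 8×1 + 5×3 + 8×4 + 8×1 + 16×0 = 63
B: 8×4 + 5×2 + 8×2 + 8×4 + 16×1 = 106
C: 8×3 + 5×4 + 8×3 + 8×2 + 16×3 = 132
D: 8×2 + 5×0 + 8×0 + 8×3 + 16×4 = 104
E: 8×0 + 5×1 + 8×1 + 8×0 + 16×2 = 45

C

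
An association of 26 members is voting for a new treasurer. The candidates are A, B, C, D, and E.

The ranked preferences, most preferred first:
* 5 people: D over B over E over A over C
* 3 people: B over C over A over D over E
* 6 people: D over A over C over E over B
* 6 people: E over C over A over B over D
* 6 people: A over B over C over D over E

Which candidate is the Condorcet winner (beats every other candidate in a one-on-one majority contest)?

A vs B: 18–8
A vs C: 17–9
A vs D: 15–11
A vs E: 15–11
A beats every other candidate.

A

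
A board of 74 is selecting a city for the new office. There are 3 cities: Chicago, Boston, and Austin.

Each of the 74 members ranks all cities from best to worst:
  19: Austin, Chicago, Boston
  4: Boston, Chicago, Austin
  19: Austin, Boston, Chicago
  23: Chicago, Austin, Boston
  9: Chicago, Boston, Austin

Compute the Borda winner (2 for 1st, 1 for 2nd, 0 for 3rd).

Austin

Chicago: 19×1 + 4×1 + 19×0 + 23×2 + 9×2 = 87
Boston: 19×0 + 4×2 + 19×1 + 23×0 + 9×1 = 36
Austin: 19×2 + 4×0 + 19×2 + 23×1 + 9×0 = 99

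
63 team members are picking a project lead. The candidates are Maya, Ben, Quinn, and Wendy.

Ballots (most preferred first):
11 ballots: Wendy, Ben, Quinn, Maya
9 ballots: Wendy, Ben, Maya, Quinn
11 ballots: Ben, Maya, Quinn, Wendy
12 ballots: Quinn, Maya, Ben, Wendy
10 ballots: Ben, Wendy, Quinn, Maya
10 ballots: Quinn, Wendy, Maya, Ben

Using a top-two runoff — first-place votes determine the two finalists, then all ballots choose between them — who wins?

Round 1 first-place votes: Maya 0, Ben 21, Quinn 22, Wendy 20. Quinn and Ben advance.
Runoff: Quinn is ranked above Ben on 22 ballots, Ben above Quinn on 41.

Ben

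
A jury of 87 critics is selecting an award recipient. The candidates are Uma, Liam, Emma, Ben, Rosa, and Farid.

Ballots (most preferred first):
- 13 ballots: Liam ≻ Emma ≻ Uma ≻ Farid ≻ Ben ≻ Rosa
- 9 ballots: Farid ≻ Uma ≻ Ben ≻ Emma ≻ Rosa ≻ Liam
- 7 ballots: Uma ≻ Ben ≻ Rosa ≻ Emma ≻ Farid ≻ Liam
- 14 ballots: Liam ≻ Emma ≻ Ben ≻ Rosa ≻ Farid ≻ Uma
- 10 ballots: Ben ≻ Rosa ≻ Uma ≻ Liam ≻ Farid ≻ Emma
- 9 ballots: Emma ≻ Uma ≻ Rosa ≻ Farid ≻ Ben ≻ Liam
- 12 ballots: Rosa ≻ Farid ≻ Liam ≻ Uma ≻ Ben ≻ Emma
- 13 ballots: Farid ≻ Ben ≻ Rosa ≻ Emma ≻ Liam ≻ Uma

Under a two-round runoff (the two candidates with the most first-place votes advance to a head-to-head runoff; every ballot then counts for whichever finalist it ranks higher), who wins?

Farid

Round 1 first-place votes: Uma 7, Liam 27, Emma 9, Ben 10, Rosa 12, Farid 22. Liam and Farid advance.
Runoff: Liam is ranked above Farid on 37 ballots, Farid above Liam on 50.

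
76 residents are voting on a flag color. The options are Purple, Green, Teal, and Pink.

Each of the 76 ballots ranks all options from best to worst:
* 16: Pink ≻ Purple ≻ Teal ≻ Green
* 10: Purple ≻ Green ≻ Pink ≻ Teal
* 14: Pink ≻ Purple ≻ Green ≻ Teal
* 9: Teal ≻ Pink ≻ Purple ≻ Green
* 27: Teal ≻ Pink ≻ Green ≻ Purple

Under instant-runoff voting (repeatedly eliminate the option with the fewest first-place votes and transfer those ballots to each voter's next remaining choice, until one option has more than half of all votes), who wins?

Pink

Round 1: Purple 10, Green 0, Teal 36, Pink 30. Green eliminated.
Round 2: Purple 10, Teal 36, Pink 30. Purple eliminated.
Round 3: Teal 36, Pink 40. Pink has a majority (≥39).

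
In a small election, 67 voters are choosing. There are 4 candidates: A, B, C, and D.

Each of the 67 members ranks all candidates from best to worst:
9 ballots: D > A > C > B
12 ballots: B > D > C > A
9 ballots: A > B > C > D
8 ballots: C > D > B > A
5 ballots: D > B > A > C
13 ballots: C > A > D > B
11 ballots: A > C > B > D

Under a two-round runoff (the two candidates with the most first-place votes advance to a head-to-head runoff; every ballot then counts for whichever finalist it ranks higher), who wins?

A

Round 1 first-place votes: A 20, B 12, C 21, D 14. C and A advance.
Runoff: C is ranked above A on 33 ballots, A above C on 34.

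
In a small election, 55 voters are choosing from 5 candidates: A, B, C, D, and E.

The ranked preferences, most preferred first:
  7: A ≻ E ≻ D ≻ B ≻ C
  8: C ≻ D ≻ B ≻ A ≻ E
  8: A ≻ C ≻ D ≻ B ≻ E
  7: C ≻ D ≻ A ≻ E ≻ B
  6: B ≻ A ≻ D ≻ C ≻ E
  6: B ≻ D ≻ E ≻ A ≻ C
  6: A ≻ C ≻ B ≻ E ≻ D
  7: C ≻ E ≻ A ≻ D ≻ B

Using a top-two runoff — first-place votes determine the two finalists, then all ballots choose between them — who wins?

A

Round 1 first-place votes: A 21, B 12, C 22, D 0, E 0. C and A advance.
Runoff: C is ranked above A on 22 ballots, A above C on 33.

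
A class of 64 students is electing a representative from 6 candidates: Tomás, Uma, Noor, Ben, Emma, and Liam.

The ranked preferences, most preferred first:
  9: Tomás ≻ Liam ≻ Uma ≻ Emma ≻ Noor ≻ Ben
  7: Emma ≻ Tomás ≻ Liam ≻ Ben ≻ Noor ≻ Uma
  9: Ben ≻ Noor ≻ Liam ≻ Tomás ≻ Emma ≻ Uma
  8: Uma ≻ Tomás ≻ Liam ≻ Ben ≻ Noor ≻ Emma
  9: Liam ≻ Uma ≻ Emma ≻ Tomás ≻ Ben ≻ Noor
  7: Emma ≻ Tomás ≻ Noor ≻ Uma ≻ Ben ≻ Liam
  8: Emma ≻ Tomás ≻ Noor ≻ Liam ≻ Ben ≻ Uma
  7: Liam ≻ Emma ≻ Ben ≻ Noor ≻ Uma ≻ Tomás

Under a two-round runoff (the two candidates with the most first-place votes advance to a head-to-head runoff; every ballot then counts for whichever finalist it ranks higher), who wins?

Liam

Round 1 first-place votes: Tomás 9, Uma 8, Noor 0, Ben 9, Emma 22, Liam 16. Emma and Liam advance.
Runoff: Emma is ranked above Liam on 22 ballots, Liam above Emma on 42.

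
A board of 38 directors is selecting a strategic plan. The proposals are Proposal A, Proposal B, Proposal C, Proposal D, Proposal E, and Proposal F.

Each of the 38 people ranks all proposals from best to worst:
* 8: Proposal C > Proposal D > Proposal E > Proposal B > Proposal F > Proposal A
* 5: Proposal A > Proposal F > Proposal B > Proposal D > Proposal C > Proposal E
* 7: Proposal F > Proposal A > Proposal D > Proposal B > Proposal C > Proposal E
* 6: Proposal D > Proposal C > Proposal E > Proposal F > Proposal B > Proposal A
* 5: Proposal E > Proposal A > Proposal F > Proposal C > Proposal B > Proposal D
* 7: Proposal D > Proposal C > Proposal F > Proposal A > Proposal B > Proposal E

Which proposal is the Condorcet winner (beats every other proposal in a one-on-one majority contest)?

Proposal D vs Proposal A: 21–17
Proposal D vs Proposal B: 28–10
Proposal D vs Proposal C: 25–13
Proposal D vs Proposal E: 33–5
Proposal D vs Proposal F: 21–17
Proposal D beats every other proposal.

Proposal D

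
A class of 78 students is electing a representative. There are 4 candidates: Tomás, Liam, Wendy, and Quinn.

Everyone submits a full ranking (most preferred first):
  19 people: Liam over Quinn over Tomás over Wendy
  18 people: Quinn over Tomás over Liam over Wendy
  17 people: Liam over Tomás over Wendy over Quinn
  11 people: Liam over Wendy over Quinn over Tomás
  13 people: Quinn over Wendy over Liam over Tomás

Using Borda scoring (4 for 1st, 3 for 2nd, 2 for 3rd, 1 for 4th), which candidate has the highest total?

Tomás: 19×2 + 18×3 + 17×3 + 11×1 + 13×1 = 167
Liam: 19×4 + 18×2 + 17×4 + 11×4 + 13×2 = 250
Wendy: 19×1 + 18×1 + 17×2 + 11×3 + 13×3 = 143
Quinn: 19×3 + 18×4 + 17×1 + 11×2 + 13×4 = 220

Liam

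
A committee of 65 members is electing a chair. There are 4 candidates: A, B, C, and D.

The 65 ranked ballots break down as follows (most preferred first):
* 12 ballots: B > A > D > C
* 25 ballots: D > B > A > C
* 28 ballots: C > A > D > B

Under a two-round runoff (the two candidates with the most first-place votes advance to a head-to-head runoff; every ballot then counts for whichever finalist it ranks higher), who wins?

D

Round 1 first-place votes: A 0, B 12, C 28, D 25. C and D advance.
Runoff: C is ranked above D on 28 ballots, D above C on 37.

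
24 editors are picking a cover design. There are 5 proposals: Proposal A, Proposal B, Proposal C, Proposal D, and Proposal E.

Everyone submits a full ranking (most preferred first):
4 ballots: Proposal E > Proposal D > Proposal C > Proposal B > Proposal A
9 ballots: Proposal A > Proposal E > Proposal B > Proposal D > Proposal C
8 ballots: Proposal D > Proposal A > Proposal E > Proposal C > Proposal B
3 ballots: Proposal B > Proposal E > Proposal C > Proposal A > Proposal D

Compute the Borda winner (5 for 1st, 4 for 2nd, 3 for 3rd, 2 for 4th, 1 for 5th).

Proposal E

Proposal A: 4×1 + 9×5 + 8×4 + 3×2 = 87
Proposal B: 4×2 + 9×3 + 8×1 + 3×5 = 58
Proposal C: 4×3 + 9×1 + 8×2 + 3×3 = 46
Proposal D: 4×4 + 9×2 + 8×5 + 3×1 = 77
Proposal E: 4×5 + 9×4 + 8×3 + 3×4 = 92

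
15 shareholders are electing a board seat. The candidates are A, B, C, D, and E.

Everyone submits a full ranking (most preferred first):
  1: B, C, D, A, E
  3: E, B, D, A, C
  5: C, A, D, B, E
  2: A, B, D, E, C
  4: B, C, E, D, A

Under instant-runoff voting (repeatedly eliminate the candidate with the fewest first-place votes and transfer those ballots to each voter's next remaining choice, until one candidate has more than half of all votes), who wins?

B

Round 1: A 2, B 5, C 5, D 0, E 3. D eliminated.
Round 2: A 2, B 5, C 5, E 3. A eliminated.
Round 3: B 7, C 5, E 3. E eliminated.
Round 4: B 10, C 5. B has a majority (≥8).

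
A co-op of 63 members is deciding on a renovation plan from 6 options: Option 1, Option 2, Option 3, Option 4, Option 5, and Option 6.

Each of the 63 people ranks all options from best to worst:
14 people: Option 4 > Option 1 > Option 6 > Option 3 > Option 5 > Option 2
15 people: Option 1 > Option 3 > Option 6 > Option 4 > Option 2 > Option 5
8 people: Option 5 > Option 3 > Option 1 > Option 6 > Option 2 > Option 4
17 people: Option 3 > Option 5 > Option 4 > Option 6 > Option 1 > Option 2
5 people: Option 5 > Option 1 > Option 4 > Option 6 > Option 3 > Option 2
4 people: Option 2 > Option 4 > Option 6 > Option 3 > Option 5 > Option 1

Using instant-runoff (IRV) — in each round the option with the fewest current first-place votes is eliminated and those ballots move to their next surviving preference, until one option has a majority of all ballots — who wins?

Option 1

Round 1: Option 1 15, Option 2 4, Option 3 17, Option 4 14, Option 5 13, Option 6 0. Option 6 eliminated.
Round 2: Option 1 15, Option 2 4, Option 3 17, Option 4 14, Option 5 13. Option 2 eliminated.
Round 3: Option 1 15, Option 3 17, Option 4 18, Option 5 13. Option 5 eliminated.
Round 4: Option 1 20, Option 3 25, Option 4 18. Option 4 eliminated.
Round 5: Option 1 34, Option 3 29. Option 1 has a majority (≥32).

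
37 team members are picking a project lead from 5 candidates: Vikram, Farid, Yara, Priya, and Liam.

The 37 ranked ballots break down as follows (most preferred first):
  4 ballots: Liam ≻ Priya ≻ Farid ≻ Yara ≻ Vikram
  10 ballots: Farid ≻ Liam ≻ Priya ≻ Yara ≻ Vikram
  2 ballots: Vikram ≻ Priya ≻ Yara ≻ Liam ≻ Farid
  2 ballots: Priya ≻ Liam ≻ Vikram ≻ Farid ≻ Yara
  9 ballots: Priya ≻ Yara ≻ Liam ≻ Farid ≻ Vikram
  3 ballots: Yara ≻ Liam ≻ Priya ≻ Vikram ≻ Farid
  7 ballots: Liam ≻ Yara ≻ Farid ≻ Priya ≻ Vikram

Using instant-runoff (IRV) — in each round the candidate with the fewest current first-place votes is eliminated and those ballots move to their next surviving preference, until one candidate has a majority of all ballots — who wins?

Liam

Round 1: Vikram 2, Farid 10, Yara 3, Priya 11, Liam 11. Vikram eliminated.
Round 2: Farid 10, Yara 3, Priya 13, Liam 11. Yara eliminated.
Round 3: Farid 10, Priya 13, Liam 14. Farid eliminated.
Round 4: Priya 13, Liam 24. Liam has a majority (≥19).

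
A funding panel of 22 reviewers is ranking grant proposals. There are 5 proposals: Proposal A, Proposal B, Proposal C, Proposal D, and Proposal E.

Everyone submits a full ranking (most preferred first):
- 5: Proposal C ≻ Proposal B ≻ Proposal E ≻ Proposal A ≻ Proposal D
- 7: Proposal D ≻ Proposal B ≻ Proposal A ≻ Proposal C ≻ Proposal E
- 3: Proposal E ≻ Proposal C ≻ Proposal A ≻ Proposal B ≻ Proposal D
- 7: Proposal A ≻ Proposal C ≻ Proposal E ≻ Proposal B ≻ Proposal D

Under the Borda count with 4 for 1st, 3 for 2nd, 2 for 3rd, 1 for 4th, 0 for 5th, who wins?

Proposal C

Proposal A: 5×1 + 7×2 + 3×2 + 7×4 = 53
Proposal B: 5×3 + 7×3 + 3×1 + 7×1 = 46
Proposal C: 5×4 + 7×1 + 3×3 + 7×3 = 57
Proposal D: 5×0 + 7×4 + 3×0 + 7×0 = 28
Proposal E: 5×2 + 7×0 + 3×4 + 7×2 = 36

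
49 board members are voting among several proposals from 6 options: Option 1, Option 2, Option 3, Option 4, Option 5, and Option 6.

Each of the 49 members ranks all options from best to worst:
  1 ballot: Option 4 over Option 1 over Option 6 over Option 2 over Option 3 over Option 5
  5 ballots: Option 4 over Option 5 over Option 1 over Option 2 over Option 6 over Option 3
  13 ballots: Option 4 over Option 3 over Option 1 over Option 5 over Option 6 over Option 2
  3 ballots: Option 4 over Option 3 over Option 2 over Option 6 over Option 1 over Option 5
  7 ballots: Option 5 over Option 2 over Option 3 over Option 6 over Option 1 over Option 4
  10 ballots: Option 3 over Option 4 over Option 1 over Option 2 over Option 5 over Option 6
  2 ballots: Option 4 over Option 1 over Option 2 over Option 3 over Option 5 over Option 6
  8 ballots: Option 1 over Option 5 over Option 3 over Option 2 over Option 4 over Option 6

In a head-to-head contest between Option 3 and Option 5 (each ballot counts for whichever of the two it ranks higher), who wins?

Option 3

Option 3 is ranked above Option 5 on 29 ballots; Option 5 above Option 3 on 20.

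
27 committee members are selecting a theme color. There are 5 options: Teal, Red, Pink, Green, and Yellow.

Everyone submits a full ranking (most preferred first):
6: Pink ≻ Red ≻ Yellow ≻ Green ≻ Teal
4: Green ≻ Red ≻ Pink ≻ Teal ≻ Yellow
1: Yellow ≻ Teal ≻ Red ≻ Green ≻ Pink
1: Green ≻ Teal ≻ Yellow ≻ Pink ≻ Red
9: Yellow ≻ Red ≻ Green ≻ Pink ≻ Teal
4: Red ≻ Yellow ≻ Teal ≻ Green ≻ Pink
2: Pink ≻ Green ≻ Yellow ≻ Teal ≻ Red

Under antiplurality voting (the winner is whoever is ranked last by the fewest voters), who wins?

Last-place votes: Teal 15, Red 3, Pink 5, Green 0, Yellow 4.

Green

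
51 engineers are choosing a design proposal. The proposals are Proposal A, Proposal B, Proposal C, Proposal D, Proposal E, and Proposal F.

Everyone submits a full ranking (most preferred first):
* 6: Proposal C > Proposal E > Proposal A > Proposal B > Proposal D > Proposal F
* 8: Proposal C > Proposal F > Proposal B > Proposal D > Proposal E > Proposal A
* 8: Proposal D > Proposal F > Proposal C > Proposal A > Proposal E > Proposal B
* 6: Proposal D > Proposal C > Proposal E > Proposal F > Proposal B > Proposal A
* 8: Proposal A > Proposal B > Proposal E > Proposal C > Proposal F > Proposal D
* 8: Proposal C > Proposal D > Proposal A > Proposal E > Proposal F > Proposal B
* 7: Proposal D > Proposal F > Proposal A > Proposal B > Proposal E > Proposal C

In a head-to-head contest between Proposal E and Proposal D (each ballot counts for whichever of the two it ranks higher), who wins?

Proposal E is ranked above Proposal D on 14 ballots; Proposal D above Proposal E on 37.

Proposal D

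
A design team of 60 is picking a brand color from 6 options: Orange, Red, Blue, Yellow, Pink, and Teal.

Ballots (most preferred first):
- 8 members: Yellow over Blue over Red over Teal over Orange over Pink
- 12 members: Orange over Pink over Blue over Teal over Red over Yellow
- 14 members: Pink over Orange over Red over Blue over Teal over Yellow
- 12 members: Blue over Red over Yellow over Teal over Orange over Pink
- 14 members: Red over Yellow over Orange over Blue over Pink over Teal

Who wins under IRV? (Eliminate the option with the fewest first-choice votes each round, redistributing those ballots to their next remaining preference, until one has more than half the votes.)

Blue

Round 1: Orange 12, Red 14, Blue 12, Yellow 8, Pink 14, Teal 0. Teal eliminated.
Round 2: Orange 12, Red 14, Blue 12, Yellow 8, Pink 14. Yellow eliminated.
Round 3: Orange 12, Red 14, Blue 20, Pink 14. Orange eliminated.
Round 4: Red 14, Blue 20, Pink 26. Red eliminated.
Round 5: Blue 34, Pink 26. Blue has a majority (≥31).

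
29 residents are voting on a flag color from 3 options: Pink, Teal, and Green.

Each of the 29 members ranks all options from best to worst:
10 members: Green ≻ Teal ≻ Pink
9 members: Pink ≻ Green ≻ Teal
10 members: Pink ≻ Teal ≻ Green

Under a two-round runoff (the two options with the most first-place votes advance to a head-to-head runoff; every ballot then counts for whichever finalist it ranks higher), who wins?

Pink

Round 1 first-place votes: Pink 19, Teal 0, Green 10. Pink and Green advance.
Runoff: Pink is ranked above Green on 19 ballots, Green above Pink on 10.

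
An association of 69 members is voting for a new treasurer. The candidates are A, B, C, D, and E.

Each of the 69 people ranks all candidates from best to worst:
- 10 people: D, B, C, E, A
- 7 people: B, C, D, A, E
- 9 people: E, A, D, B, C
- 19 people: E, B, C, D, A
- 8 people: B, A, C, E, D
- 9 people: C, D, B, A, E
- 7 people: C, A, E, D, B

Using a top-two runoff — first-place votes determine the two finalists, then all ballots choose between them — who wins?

C

Round 1 first-place votes: A 0, B 15, C 16, D 10, E 28. E and C advance.
Runoff: E is ranked above C on 28 ballots, C above E on 41.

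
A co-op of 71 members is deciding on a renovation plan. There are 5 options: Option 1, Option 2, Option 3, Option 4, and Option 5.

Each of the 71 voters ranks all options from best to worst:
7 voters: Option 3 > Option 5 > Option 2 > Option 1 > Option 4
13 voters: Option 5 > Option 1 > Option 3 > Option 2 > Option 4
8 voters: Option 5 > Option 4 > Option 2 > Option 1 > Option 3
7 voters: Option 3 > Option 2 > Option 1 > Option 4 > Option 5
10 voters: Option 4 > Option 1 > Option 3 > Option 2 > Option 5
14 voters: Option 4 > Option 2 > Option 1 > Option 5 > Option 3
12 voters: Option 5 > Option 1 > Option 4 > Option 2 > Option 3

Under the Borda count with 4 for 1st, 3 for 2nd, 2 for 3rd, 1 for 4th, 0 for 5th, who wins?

Option 5

Option 1: 7×1 + 13×3 + 8×1 + 7×2 + 10×3 + 14×2 + 12×3 = 162
Option 2: 7×2 + 13×1 + 8×2 + 7×3 + 10×1 + 14×3 + 12×1 = 128
Option 3: 7×4 + 13×2 + 8×0 + 7×4 + 10×2 + 14×0 + 12×0 = 102
Option 4: 7×0 + 13×0 + 8×3 + 7×1 + 10×4 + 14×4 + 12×2 = 151
Option 5: 7×3 + 13×4 + 8×4 + 7×0 + 10×0 + 14×1 + 12×4 = 167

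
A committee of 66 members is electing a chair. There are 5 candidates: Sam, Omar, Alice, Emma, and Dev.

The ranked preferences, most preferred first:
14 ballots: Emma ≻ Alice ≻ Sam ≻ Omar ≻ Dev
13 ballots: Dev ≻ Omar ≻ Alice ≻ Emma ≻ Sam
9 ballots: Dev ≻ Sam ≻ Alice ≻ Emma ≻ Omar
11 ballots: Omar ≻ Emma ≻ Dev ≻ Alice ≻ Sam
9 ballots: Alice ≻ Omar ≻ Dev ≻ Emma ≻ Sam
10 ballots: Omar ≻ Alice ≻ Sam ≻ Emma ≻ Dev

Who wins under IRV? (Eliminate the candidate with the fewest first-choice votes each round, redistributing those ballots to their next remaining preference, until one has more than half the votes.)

Omar

Round 1: Sam 0, Omar 21, Alice 9, Emma 14, Dev 22. Sam eliminated.
Round 2: Omar 21, Alice 9, Emma 14, Dev 22. Alice eliminated.
Round 3: Omar 30, Emma 14, Dev 22. Emma eliminated.
Round 4: Omar 44, Dev 22. Omar has a majority (≥34).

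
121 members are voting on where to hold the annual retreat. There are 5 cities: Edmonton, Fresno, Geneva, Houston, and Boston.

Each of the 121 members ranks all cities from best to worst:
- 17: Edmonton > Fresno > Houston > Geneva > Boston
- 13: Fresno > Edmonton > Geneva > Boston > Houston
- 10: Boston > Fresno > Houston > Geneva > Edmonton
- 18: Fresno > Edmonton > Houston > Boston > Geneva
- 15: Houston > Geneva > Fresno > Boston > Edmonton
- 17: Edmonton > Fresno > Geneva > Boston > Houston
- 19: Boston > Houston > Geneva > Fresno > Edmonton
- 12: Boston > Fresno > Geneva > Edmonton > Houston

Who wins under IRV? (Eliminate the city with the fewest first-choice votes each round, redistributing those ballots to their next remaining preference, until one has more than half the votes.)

Fresno

Round 1: Edmonton 34, Fresno 31, Geneva 0, Houston 15, Boston 41. Geneva eliminated.
Round 2: Edmonton 34, Fresno 31, Houston 15, Boston 41. Houston eliminated.
Round 3: Edmonton 34, Fresno 46, Boston 41. Edmonton eliminated.
Round 4: Fresno 80, Boston 41. Fresno has a majority (≥61).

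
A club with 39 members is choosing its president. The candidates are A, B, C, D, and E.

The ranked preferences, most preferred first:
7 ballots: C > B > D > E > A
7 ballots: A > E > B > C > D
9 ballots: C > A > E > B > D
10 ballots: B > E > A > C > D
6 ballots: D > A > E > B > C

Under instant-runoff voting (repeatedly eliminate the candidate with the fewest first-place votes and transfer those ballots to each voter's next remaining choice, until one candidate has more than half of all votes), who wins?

A

Round 1: A 7, B 10, C 16, D 6, E 0. E eliminated.
Round 2: A 7, B 10, C 16, D 6. D eliminated.
Round 3: A 13, B 10, C 16. B eliminated.
Round 4: A 23, C 16. A has a majority (≥20).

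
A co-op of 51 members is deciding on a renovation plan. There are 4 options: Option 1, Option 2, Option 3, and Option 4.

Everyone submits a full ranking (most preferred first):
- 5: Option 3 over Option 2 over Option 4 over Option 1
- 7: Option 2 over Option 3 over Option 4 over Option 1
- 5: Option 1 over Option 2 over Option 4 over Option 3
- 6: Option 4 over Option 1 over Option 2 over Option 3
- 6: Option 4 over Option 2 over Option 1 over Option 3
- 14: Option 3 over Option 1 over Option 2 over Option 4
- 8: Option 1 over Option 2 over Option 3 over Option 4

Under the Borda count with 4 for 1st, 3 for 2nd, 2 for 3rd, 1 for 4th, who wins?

Option 1: 5×1 + 7×1 + 5×4 + 6×3 + 6×2 + 14×3 + 8×4 = 136
Option 2: 5×3 + 7×4 + 5×3 + 6×2 + 6×3 + 14×2 + 8×3 = 140
Option 3: 5×4 + 7×3 + 5×1 + 6×1 + 6×1 + 14×4 + 8×2 = 130
Option 4: 5×2 + 7×2 + 5×2 + 6×4 + 6×4 + 14×1 + 8×1 = 104

Option 2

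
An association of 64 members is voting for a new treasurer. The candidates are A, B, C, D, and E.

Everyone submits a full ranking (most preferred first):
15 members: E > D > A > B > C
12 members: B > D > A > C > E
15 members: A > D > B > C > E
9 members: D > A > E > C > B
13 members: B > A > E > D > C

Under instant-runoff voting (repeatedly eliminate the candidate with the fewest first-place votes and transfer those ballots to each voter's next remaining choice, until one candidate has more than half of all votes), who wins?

A

Round 1: A 15, B 25, C 0, D 9, E 15. C eliminated.
Round 2: A 15, B 25, D 9, E 15. D eliminated.
Round 3: A 24, B 25, E 15. E eliminated.
Round 4: A 39, B 25. A has a majority (≥33).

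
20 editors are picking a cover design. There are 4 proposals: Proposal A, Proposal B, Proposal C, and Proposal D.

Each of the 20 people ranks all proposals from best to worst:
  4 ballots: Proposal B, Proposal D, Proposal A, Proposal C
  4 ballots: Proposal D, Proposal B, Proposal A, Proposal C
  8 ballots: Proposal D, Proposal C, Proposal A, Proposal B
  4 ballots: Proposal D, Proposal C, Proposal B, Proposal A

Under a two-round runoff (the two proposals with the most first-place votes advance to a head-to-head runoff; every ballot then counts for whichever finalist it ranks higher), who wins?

Round 1 first-place votes: Proposal A 0, Proposal B 4, Proposal C 0, Proposal D 16. Proposal D and Proposal B advance.
Runoff: Proposal D is ranked above Proposal B on 16 ballots, Proposal B above Proposal D on 4.

Proposal D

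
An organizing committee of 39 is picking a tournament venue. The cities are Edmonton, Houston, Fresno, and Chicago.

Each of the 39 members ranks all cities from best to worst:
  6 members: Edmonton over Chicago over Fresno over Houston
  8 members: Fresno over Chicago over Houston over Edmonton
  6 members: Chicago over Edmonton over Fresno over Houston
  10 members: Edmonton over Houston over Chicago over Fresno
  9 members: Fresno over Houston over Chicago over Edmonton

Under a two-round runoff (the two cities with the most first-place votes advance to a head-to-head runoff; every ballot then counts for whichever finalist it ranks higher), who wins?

Edmonton

Round 1 first-place votes: Edmonton 16, Houston 0, Fresno 17, Chicago 6. Fresno and Edmonton advance.
Runoff: Fresno is ranked above Edmonton on 17 ballots, Edmonton above Fresno on 22.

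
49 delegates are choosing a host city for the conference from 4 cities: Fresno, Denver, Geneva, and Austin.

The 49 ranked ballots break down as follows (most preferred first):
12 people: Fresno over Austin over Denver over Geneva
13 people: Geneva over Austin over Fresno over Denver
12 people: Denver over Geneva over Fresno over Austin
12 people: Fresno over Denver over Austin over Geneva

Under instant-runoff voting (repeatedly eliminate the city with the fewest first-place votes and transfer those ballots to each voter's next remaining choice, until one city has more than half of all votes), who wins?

Geneva

Round 1: Fresno 24, Denver 12, Geneva 13, Austin 0. Austin eliminated.
Round 2: Fresno 24, Denver 12, Geneva 13. Denver eliminated.
Round 3: Fresno 24, Geneva 25. Geneva has a majority (≥25).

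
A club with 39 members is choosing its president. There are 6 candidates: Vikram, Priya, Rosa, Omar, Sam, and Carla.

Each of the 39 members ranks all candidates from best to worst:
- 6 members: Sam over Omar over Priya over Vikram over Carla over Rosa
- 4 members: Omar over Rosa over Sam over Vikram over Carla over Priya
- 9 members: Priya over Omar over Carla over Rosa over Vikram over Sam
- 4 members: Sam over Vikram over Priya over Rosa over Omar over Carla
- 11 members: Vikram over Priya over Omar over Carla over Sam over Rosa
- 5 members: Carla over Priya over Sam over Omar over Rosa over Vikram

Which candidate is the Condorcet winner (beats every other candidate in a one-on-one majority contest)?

Priya vs Vikram: 20–19
Priya vs Rosa: 35–4
Priya vs Omar: 29–10
Priya vs Sam: 25–14
Priya vs Carla: 30–9
Priya beats every other candidate.

Priya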